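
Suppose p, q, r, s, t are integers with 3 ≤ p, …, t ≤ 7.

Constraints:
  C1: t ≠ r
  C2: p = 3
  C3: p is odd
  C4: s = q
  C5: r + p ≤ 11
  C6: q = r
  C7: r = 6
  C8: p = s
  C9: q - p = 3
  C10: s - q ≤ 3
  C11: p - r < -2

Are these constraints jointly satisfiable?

Unsatisfiable

Constraint 2 fixes p = 3 and constraint 7 fixes r = 6. Constraints 4, 6, and 8 give p = s = q = r, so p = r. But 3 ≠ 6 — contradiction.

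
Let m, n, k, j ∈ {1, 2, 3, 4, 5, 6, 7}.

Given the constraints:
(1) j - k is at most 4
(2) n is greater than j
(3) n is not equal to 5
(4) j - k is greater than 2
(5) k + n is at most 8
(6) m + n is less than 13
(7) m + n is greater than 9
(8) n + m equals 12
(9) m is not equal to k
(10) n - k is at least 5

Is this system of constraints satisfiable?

Satisfiable

One satisfying assignment is m = 6, n = 6, k = 1, j = 5.
For the less obvious constraints — constraint 1: j - k = 4; constraint 4: j - k = 4; constraint 5: k + n = 7 — and the others hold by inspection.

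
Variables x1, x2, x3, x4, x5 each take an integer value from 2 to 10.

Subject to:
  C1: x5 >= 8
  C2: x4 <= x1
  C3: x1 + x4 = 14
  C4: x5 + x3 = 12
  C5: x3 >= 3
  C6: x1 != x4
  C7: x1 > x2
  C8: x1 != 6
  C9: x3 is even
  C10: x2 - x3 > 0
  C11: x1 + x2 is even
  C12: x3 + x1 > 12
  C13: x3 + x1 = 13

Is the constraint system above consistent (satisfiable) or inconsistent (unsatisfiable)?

Satisfiable

The assignment x1 = 9, x2 = 5, x3 = 4, x4 = 5, x5 = 8 works:
  constraint 3 holds since x1 + x4 = 14.
  constraint 4 holds since x5 + x3 = 12.
The rest check out directly.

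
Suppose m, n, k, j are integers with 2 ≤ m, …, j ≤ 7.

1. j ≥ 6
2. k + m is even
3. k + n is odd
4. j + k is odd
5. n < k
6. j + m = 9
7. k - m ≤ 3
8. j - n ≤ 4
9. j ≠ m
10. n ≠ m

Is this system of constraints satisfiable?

Satisfiable

Try m = 2, n = 3, k = 4, j = 7.
Check constraint 6: j + m = 9; constraint 7: k - m = 2; constraint 8: j - n = 4. The remaining constraints are straightforward to verify.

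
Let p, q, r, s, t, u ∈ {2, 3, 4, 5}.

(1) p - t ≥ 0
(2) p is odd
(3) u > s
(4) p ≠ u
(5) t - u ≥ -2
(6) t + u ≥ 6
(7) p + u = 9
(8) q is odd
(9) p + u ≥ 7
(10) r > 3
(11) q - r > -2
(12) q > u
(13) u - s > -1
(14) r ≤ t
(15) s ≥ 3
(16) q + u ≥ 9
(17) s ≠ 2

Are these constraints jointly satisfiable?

Satisfiable

Take p = 5, q = 5, r = 5, s = 3, t = 5, u = 4. Then constraint 1: p - t = 0; constraint 5: t - u = 1; constraint 6: t + u = 9, and every other listed constraint is also met.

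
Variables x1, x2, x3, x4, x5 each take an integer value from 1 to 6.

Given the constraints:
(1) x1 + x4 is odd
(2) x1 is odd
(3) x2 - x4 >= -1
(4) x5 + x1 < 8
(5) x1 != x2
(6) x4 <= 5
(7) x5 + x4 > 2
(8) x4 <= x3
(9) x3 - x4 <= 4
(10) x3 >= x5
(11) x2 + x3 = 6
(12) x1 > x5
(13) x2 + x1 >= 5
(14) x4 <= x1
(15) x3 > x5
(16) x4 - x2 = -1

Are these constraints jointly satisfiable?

Satisfiable

Try x1 = 5, x2 = 3, x3 = 3, x4 = 2, x5 = 1.
Check constraint 3: x2 - x4 = 1; constraint 4: x5 + x1 = 6; constraint 7: x5 + x4 = 3. The remaining constraints are straightforward to verify.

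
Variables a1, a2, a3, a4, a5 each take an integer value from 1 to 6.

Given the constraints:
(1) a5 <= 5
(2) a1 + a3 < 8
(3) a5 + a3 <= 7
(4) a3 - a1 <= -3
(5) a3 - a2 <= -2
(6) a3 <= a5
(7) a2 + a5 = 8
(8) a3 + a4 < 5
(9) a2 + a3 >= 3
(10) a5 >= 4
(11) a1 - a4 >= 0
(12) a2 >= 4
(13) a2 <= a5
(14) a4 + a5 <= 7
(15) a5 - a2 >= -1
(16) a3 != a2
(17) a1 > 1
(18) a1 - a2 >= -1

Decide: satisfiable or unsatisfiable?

Satisfiable

Take a1 = 4, a2 = 4, a3 = 1, a4 = 2, a5 = 4. Then constraint 2: a1 + a3 = 5; constraint 3: a5 + a3 = 5; constraint 4: a3 - a1 = -3, and every other listed constraint is also met.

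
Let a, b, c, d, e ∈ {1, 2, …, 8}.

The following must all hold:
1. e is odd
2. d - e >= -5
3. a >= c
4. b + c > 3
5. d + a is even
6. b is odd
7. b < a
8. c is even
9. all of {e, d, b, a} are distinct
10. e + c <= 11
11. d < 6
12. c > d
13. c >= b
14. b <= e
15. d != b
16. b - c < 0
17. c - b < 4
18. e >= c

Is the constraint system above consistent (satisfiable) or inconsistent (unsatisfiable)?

Satisfiable

One satisfying assignment is a = 6, b = 1, c = 4, d = 2, e = 7.
For the less obvious constraints — constraint 2: d - e = -5; constraint 4: b + c = 5; constraint 10: e + c = 11 — and the others hold by inspection.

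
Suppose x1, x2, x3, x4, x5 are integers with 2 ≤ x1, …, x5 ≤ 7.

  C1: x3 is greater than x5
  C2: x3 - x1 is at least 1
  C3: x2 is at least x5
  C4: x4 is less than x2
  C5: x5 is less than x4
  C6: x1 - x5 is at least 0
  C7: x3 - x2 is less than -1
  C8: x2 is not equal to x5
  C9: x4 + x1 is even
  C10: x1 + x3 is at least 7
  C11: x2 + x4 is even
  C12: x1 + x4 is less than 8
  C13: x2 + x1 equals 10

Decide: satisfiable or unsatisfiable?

Satisfiable

Try x1 = 3, x2 = 7, x3 = 5, x4 = 3, x5 = 2.
Check constraint 2: x3 - x1 = 2; constraint 6: x1 - x5 = 1. The remaining constraints are straightforward to verify.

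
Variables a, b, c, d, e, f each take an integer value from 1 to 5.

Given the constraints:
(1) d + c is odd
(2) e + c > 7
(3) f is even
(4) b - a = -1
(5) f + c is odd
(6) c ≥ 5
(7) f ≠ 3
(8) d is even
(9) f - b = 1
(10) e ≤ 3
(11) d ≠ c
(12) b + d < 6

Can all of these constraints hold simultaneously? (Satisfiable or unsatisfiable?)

Satisfiable

Setting (a, b, c, d, e, f) = (2, 1, 5, 2, 3, 2) satisfies everything: constraint 2: e + c = 8; constraint 4: b - a = -1, and the others follow.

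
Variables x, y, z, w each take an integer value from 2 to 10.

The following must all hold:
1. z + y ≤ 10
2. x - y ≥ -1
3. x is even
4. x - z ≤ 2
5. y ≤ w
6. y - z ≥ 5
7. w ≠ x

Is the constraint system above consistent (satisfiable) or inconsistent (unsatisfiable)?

Constraints 2, 4, and 6 give z − x ≥ -2, x − y ≥ -1, y − z ≥ 5.
Adding all 3 inequalities: the left sides telescope to 0, and the right sides sum to (-2) + (-1) + 5 = 2. So 0 ≥ 2, which is false.

Unsatisfiable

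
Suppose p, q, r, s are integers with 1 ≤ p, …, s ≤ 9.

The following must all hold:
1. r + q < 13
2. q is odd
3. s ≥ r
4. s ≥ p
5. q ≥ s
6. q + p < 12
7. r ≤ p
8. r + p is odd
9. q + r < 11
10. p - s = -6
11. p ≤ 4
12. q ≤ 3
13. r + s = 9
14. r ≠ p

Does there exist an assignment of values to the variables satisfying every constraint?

From constraints 7 and 11: r ≤ p ≤ 4. From constraints 5 and 12: s ≤ q ≤ 3. Hence r + s ≤ 7. But constraint 13 requires r + s = 9, and 9 > 7. Contradiction.

Unsatisfiable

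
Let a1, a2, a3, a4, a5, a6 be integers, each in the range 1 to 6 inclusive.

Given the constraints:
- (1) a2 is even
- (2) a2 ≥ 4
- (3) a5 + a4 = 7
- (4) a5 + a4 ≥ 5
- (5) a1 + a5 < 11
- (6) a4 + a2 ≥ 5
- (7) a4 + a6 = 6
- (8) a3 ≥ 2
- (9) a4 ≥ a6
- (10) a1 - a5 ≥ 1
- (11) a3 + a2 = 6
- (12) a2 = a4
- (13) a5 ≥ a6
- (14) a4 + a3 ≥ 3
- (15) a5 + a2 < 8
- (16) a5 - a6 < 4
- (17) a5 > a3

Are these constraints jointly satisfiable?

Take a1 = 6, a2 = 4, a3 = 2, a4 = 4, a5 = 3, a6 = 2. Then constraint 3: a5 + a4 = 7; constraint 4: a5 + a4 = 7; constraint 5: a1 + a5 = 9, and every other listed constraint is also met.

Satisfiable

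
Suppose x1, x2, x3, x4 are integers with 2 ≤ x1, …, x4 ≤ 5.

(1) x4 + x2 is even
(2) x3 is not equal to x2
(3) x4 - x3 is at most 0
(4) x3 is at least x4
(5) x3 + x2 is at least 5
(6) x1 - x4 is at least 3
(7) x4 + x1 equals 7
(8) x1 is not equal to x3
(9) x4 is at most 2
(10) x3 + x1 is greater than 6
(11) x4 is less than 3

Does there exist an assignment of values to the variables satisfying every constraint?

Satisfiable

The assignment x1 = 5, x2 = 2, x3 = 3, x4 = 2 works:
  constraint 3 holds since x4 - x3 = -1.
  constraint 5 holds since x3 + x2 = 5.
  constraint 6 holds since x1 - x4 = 3.
The rest check out directly.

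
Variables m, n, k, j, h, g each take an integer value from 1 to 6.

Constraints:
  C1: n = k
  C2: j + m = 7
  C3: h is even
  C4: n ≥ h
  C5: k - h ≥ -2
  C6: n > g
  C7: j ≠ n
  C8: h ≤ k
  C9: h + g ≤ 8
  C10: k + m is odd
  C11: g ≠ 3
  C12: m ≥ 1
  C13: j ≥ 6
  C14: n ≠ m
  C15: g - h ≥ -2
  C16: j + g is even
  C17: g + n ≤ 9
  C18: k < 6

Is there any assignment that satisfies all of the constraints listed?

The assignment m = 1, n = 4, k = 4, j = 6, h = 4, g = 2 works:
  constraint 2 holds since j + m = 7.
  constraint 5 holds since k - h = 0.
  constraint 9 holds since h + g = 6.
The rest check out directly.

Satisfiable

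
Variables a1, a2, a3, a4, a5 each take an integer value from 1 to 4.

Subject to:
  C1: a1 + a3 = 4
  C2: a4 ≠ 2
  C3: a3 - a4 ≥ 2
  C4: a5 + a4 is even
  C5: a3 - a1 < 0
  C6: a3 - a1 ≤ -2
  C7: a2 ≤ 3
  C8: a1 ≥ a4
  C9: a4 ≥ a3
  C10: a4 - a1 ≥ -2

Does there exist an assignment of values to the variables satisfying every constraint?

Constraints 3, 6, and 10 give a3 − a4 ≥ 2, a4 − a1 ≥ -2, a1 − a3 ≥ 2.
Adding all 3 inequalities: the left sides telescope to 0, and the right sides sum to 2 + (-2) + 2 = 2. So 0 ≥ 2, which is false.

Unsatisfiable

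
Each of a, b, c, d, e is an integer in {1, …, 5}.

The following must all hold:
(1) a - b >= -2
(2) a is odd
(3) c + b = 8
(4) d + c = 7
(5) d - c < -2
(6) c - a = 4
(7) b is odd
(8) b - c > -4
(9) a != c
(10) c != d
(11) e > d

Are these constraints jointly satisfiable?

Take a = 1, b = 3, c = 5, d = 2, e = 5. Then constraint 1: a - b = -2; constraint 3: c + b = 8, and every other listed constraint is also met.

Satisfiable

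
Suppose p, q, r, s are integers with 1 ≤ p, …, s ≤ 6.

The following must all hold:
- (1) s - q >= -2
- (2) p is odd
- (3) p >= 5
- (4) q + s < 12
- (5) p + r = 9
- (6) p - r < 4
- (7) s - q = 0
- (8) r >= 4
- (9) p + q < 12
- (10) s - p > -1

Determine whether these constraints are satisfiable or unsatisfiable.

Take p = 5, q = 5, r = 4, s = 5. Then constraint 1: s - q = 0; constraint 4: q + s = 10; constraint 5: p + r = 9, and every other listed constraint is also met.

Satisfiable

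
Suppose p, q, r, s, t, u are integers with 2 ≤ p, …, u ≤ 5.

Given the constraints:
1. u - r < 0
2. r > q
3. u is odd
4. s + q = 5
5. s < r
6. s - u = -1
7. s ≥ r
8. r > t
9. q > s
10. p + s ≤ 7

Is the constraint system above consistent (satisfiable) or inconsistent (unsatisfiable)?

Unsatisfiable

Constraints 2, 7, and 9 give s < q, q < r, r ≤ s. Chaining: s < q < r ≤ s, which forces s < s — impossible.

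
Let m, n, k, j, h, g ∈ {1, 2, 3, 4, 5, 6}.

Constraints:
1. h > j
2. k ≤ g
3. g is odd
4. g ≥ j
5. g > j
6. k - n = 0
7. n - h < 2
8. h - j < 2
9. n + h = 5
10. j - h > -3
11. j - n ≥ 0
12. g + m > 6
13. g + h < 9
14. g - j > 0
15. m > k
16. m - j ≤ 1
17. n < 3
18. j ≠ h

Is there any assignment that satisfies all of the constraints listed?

Satisfiable

The assignment m = 3, n = 2, k = 2, j = 2, h = 3, g = 5 works:
  constraint 6 holds since k - n = 0.
  constraint 7 holds since n - h = -1.
The rest check out directly.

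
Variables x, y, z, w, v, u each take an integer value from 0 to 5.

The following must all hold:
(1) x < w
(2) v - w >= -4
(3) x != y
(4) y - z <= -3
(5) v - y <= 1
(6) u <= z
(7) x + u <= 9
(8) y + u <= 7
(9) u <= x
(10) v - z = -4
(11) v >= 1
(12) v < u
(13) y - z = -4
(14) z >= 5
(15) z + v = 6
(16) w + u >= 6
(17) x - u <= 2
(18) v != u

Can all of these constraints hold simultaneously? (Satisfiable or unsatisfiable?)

Satisfiable

Take x = 3, y = 1, z = 5, w = 5, v = 1, u = 3. Then constraint 2: v - w = -4; constraint 4: y - z = -4; constraint 5: v - y = 0, and every other listed constraint is also met.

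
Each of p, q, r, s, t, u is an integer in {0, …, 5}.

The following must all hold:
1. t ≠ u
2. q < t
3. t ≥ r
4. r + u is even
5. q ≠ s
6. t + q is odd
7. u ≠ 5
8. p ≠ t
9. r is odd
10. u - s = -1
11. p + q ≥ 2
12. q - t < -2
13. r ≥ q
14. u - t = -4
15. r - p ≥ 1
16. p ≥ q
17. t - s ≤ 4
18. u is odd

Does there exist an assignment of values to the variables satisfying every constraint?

One satisfying assignment is p = 2, q = 0, r = 5, s = 2, t = 5, u = 1.
For the less obvious constraints — constraint 10: u - s = -1; constraint 11: p + q = 2 — and the others hold by inspection.

Satisfiable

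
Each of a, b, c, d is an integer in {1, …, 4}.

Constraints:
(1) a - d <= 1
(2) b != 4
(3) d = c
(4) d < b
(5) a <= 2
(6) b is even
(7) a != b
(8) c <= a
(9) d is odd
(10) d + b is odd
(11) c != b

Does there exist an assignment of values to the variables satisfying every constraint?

One satisfying assignment is a = 1, b = 2, c = 1, d = 1.
For the less obvious constraints — constraint 1: a - d = 0; constraint 6: b = 2 is even — and the others hold by inspection.

Satisfiable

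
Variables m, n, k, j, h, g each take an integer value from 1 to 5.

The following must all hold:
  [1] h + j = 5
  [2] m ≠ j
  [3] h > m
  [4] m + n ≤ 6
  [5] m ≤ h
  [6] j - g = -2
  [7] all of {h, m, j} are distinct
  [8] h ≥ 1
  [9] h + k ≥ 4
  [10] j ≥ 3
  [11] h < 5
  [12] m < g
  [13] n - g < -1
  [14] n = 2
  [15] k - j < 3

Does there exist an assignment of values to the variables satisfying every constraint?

Take m = 1, n = 2, k = 3, j = 3, h = 2, g = 5. Then constraint 1: h + j = 5; constraint 4: m + n = 3; constraint 6: j - g = -2, and every other listed constraint is also met.

Satisfiable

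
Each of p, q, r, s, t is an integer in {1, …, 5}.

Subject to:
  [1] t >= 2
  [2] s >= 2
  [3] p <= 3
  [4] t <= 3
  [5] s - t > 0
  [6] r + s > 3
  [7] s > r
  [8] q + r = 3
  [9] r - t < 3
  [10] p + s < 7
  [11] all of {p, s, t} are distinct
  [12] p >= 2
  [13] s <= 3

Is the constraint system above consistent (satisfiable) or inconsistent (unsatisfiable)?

Constraints 1, 2, 3, 4, 12, and 13 confine each of p, s, t to the 2 values {2, 3}.
Constraint 11 requires all 3 of them to be distinct, but only 2 values are available — impossible by the pigeonhole principle.

Unsatisfiable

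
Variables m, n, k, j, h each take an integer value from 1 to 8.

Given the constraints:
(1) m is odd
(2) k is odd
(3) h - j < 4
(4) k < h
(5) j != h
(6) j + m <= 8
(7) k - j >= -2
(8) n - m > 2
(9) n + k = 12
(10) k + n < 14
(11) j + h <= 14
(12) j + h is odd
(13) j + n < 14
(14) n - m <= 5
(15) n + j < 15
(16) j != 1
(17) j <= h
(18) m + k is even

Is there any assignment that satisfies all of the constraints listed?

Take m = 3, n = 7, k = 5, j = 5, h = 8. Then constraint 3: h - j = 3; constraint 6: j + m = 8, and every other listed constraint is also met.

Satisfiable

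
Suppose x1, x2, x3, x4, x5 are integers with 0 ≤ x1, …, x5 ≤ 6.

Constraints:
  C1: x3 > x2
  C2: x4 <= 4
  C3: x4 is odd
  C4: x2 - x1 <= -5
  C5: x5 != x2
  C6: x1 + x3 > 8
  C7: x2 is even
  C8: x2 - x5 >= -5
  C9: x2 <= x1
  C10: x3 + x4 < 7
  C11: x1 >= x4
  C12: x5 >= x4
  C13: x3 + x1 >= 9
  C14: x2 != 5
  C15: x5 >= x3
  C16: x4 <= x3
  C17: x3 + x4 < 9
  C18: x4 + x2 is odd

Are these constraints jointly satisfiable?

Satisfiable

Setting (x1, x2, x3, x4, x5) = (5, 0, 5, 1, 5) satisfies everything: constraint 4: x2 - x1 = -5; constraint 6: x1 + x3 = 10, and the others follow.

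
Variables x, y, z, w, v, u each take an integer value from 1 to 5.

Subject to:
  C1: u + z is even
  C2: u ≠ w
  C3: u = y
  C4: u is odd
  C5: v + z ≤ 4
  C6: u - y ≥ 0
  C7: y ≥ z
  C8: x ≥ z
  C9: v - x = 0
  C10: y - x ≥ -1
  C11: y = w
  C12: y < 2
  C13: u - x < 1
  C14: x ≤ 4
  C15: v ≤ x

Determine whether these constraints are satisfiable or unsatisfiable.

From constraints 3 and 11, u = y = w, so u = w. But constraint 2 says u ≠ w. Contradiction.

Unsatisfiable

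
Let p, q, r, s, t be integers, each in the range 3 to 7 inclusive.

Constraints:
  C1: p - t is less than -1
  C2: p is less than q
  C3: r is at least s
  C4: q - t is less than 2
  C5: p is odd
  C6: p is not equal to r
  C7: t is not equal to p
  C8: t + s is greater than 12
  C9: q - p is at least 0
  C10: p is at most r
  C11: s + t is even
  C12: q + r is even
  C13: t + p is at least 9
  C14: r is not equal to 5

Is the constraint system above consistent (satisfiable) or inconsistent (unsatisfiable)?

Satisfiable

The assignment p = 5, q = 7, r = 7, s = 7, t = 7 works:
  constraint 1 holds since p - t = -2.
  constraint 4 holds since q - t = 0.
  constraint 8 holds since t + s = 14.
The rest check out directly.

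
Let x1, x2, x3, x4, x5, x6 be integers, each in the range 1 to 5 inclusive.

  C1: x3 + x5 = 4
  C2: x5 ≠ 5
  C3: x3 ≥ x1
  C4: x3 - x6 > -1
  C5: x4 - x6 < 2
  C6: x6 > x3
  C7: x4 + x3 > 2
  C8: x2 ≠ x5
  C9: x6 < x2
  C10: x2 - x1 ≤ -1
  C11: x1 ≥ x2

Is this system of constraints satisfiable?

Unsatisfiable

Constraints 3, 6, 9, and 10 give x6 < x2, x2 < x1, x1 ≤ x3, x3 < x6. Chaining: x6 < x2 < x1 ≤ x3 < x6, which forces x6 < x6 — impossible.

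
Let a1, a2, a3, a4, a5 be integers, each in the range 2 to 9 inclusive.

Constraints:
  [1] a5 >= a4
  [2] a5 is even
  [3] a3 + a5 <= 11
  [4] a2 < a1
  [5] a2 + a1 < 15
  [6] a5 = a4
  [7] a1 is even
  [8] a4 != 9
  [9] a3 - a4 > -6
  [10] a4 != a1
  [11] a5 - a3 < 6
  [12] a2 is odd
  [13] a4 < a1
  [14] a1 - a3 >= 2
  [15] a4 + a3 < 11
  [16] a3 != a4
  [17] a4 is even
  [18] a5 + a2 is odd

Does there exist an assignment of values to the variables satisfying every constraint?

Satisfiable

One satisfying assignment is a1 = 8, a2 = 5, a3 = 3, a4 = 6, a5 = 6.
For the less obvious constraints — constraint 3: a3 + a5 = 9; constraint 5: a2 + a1 = 13 — and the others hold by inspection.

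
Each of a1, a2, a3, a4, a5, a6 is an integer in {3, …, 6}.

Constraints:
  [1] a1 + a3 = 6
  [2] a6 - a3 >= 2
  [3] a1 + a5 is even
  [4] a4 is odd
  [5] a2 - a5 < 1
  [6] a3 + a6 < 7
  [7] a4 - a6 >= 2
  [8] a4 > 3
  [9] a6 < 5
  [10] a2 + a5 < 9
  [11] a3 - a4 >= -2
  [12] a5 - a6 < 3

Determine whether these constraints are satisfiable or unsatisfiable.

Constraints 2, 7, and 11 give a3 − a4 ≥ -2, a4 − a6 ≥ 2, a6 − a3 ≥ 2.
Adding all 3 inequalities: the left sides telescope to 0, and the right sides sum to (-2) + 2 + 2 = 2. So 0 ≥ 2, which is false.

Unsatisfiable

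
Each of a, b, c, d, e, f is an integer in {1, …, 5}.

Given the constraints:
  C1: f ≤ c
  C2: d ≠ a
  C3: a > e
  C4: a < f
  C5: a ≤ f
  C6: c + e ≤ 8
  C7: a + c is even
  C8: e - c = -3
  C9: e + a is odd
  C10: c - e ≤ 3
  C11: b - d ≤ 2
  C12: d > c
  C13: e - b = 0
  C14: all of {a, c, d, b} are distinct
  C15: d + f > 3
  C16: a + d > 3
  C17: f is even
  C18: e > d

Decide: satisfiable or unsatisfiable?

Unsatisfiable

Constraints 1, 3, 4, 12, and 18 give e < a, a < f, f ≤ c, c < d, d < e. Chaining: e < a < f ≤ c < d < e, which forces e < e — impossible.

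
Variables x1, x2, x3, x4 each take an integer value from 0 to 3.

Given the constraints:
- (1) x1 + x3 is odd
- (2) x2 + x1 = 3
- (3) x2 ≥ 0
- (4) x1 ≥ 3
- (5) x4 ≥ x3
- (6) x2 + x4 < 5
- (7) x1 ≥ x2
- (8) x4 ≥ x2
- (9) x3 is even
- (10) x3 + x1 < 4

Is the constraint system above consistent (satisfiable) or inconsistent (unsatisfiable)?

Take x1 = 3, x2 = 0, x3 = 0, x4 = 2. Then constraint 2: x2 + x1 = 3; constraint 6: x2 + x4 = 2; constraint 10: x3 + x1 = 3, and every other listed constraint is also met.

Satisfiable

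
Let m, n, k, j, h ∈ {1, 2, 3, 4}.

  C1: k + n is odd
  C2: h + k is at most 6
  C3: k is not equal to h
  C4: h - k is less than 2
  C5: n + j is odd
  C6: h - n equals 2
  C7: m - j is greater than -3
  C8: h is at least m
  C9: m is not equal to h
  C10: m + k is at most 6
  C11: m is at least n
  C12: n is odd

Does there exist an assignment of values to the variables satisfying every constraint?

One satisfying assignment is m = 2, n = 1, k = 2, j = 4, h = 3.
For the less obvious constraints — constraint 2: h + k = 5; constraint 4: h - k = 1; constraint 6: h - n = 2 — and the others hold by inspection.

Satisfiable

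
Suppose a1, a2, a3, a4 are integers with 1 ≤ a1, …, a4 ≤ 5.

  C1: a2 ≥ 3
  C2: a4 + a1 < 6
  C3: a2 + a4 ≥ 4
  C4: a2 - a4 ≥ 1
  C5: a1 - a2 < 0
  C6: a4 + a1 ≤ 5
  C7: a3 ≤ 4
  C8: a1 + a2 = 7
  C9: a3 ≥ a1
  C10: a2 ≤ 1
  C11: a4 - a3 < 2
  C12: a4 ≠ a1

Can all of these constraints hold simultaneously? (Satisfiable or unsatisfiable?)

Unsatisfiable

From constraints 7 and 9: a1 ≤ a3 ≤ 4. From constraint 10: a2 ≤ 1. Hence a1 + a2 ≤ 5. But constraint 8 requires a1 + a2 = 7, and 7 > 5. Contradiction.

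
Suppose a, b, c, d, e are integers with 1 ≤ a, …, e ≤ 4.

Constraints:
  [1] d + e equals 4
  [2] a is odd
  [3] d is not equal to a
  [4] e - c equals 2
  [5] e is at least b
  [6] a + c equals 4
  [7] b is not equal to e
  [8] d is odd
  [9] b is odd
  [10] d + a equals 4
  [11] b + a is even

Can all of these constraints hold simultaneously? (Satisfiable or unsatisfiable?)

Satisfiable

The assignment a = 3, b = 1, c = 1, d = 1, e = 3 works:
  constraint 1 holds since d + e = 4.
  constraint 4 holds since e - c = 2.
  constraint 6 holds since a + c = 4.
The rest check out directly.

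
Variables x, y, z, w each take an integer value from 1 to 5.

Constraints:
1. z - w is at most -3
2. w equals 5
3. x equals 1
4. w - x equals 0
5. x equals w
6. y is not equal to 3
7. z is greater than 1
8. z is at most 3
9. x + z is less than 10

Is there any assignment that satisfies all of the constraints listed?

Unsatisfiable

Constraint 3 fixes x = 1 and constraint 2 fixes w = 5, but constraint 5 requires x = w. Since 1 ≠ 5, contradiction.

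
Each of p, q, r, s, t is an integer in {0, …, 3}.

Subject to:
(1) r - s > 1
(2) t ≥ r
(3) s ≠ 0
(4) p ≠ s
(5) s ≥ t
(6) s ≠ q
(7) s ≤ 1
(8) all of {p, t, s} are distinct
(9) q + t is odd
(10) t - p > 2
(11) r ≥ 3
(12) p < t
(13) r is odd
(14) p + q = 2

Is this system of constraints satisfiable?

Unsatisfiable

From constraints 2 and 11: t ≥ r and r ≥ 3, so t ≥ 3. From constraints 5 and 7: t ≤ s and s ≤ 1, so t ≤ 1. But 1 < 3, so no value of t works.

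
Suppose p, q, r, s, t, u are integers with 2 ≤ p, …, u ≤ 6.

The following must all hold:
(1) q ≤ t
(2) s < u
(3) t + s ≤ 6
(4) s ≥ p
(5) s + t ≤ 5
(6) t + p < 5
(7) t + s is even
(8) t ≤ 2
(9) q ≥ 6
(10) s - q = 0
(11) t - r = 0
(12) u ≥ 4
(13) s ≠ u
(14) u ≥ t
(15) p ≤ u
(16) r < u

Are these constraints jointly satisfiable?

From constraints 1 and 9: t ≥ q and q ≥ 6, so t ≥ 6. From constraint 8: t ≤ 2. But 2 < 6, so no value of t works.

Unsatisfiable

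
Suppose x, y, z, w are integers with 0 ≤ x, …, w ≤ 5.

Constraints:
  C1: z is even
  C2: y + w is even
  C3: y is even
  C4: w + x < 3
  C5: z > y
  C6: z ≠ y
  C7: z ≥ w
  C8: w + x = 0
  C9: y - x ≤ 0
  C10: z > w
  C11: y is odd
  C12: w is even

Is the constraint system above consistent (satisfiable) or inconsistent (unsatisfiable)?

Constraint 11 makes y odd and constraint 12 makes w even, so y + w must be odd. Constraint 2 says y + w is even — contradiction.

Unsatisfiable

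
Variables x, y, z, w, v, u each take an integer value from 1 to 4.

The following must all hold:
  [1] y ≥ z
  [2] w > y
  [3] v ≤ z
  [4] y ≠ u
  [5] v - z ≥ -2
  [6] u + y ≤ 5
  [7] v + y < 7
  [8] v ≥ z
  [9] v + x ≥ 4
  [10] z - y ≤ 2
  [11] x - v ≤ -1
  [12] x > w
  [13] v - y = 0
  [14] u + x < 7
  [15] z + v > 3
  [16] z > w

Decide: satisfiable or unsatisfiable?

Unsatisfiable

Constraints 1, 2, 3, 11, and 12 give w < x, x < v, v ≤ z, z ≤ y, y < w. Chaining: w < x < v ≤ z ≤ y < w, which forces w < w — impossible.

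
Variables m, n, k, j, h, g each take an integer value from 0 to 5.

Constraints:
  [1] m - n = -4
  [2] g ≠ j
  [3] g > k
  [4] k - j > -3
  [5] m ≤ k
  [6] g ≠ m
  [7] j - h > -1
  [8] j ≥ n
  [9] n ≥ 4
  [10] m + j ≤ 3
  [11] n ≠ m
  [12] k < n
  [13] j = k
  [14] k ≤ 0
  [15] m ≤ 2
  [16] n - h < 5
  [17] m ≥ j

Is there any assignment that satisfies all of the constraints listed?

Unsatisfiable

From constraints 8 and 9: j ≥ n and n ≥ 4, so j ≥ 4. From constraints 15 and 17: j ≤ m and m ≤ 2, so j ≤ 2. But 2 < 4, so no value of j works.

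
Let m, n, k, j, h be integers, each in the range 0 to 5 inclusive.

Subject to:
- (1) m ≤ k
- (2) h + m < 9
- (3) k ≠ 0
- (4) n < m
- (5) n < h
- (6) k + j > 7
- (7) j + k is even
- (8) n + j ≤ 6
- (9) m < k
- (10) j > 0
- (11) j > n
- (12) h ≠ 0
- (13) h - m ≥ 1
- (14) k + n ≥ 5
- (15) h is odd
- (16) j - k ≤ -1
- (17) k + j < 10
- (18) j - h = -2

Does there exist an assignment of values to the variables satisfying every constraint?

Satisfiable

Try m = 2, n = 1, k = 5, j = 3, h = 5.
Check constraint 2: h + m = 7; constraint 6: k + j = 8; constraint 8: n + j = 4. The remaining constraints are straightforward to verify.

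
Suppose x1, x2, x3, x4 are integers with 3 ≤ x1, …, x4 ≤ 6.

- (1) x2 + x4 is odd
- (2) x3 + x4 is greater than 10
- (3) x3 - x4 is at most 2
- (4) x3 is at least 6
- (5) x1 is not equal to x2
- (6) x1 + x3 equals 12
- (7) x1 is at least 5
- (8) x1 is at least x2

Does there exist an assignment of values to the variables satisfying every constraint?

Try x1 = 6, x2 = 5, x3 = 6, x4 = 6.
Check constraint 2: x3 + x4 = 12; constraint 3: x3 - x4 = 0. The remaining constraints are straightforward to verify.

Satisfiable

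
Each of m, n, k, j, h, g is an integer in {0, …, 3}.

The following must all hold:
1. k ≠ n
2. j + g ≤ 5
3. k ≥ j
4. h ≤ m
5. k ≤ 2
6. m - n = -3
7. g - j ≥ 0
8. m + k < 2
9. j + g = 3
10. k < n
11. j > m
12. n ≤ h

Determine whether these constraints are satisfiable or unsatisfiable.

Unsatisfiable

Constraints 3, 4, 10, 11, and 12 give j ≤ k, k < n, n ≤ h, h ≤ m, m < j. Chaining: j ≤ k < n ≤ h ≤ m < j, which forces j < j — impossible.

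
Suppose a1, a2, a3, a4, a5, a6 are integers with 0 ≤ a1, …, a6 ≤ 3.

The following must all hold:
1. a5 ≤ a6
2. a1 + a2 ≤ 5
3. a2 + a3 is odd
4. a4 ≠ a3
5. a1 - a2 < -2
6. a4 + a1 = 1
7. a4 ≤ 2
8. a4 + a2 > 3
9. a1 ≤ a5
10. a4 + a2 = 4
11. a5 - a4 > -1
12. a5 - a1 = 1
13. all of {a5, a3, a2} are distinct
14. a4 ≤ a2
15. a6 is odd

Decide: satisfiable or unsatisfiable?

Satisfiable

The assignment a1 = 0, a2 = 3, a3 = 0, a4 = 1, a5 = 1, a6 = 1 works:
  constraint 2 holds since a1 + a2 = 3.
  constraint 5 holds since a1 - a2 = -3.
The rest check out directly.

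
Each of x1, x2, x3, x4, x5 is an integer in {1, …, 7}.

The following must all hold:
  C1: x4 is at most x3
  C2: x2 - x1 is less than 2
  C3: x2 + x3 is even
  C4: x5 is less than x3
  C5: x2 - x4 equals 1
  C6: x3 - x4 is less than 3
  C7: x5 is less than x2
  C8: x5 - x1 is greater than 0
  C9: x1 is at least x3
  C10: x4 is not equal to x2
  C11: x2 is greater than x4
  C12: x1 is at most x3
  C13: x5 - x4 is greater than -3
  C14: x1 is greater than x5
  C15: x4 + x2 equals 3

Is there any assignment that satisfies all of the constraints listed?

Constraints 4, 8, and 9 give x3 ≤ x1, x1 < x5, x5 < x3. Chaining: x3 ≤ x1 < x5 < x3, which forces x3 < x3 — impossible.

Unsatisfiable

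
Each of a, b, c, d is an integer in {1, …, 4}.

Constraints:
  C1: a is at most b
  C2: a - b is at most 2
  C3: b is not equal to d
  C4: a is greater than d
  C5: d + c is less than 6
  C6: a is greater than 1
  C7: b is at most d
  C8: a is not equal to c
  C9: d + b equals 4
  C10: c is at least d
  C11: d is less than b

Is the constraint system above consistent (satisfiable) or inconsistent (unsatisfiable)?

Unsatisfiable

Constraints 1, 4, and 7 give a ≤ b, b ≤ d, d < a. Chaining: a ≤ b ≤ d < a, which forces a < a — impossible.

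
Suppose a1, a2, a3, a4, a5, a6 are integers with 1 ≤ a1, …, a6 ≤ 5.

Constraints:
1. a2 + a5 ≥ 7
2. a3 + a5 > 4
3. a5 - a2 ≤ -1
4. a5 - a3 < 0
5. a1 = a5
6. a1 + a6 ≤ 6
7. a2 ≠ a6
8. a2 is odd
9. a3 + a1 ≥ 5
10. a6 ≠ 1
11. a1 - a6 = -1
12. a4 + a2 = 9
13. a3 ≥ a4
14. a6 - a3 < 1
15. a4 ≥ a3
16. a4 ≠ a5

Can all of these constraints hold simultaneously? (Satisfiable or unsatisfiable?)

Try a1 = 2, a2 = 5, a3 = 4, a4 = 4, a5 = 2, a6 = 3.
Check constraint 1: a2 + a5 = 7; constraint 2: a3 + a5 = 6. The remaining constraints are straightforward to verify.

Satisfiable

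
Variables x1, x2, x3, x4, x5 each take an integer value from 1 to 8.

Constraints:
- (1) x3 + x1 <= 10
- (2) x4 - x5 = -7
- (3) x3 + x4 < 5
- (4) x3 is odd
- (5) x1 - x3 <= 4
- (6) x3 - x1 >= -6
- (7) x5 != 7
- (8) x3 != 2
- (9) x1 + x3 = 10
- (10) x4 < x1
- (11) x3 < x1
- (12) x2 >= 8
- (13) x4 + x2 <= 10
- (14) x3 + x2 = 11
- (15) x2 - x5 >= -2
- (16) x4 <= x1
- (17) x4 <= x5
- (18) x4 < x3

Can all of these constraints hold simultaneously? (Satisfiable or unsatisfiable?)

Satisfiable

Take x1 = 7, x2 = 8, x3 = 3, x4 = 1, x5 = 8. Then constraint 1: x3 + x1 = 10; constraint 2: x4 - x5 = -7; constraint 3: x3 + x4 = 4, and every other listed constraint is also met.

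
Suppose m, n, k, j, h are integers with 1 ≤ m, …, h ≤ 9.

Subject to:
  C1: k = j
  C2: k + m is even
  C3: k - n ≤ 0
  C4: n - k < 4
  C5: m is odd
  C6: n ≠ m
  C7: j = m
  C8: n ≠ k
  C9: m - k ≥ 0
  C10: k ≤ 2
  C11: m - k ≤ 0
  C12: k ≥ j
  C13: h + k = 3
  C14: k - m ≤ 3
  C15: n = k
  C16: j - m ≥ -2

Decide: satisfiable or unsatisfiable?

Unsatisfiable

From constraints 1, 7, and 15, n = k = j = m, so n = m. But constraint 6 says n ≠ m. Contradiction.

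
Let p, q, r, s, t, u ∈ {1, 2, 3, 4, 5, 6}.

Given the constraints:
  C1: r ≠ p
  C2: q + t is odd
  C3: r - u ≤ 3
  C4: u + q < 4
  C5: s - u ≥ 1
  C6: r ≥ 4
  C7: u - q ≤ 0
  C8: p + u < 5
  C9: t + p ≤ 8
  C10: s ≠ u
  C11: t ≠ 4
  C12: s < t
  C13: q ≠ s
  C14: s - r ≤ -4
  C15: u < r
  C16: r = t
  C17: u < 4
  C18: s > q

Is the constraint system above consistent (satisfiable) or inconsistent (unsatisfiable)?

Constraints 3, 5, and 14 give r − s ≥ 4, s − u ≥ 1, u − r ≥ -3.
Adding all 3 inequalities: the left sides telescope to 0, and the right sides sum to 4 + 1 + (-3) = 2. So 0 ≥ 2, which is false.

Unsatisfiable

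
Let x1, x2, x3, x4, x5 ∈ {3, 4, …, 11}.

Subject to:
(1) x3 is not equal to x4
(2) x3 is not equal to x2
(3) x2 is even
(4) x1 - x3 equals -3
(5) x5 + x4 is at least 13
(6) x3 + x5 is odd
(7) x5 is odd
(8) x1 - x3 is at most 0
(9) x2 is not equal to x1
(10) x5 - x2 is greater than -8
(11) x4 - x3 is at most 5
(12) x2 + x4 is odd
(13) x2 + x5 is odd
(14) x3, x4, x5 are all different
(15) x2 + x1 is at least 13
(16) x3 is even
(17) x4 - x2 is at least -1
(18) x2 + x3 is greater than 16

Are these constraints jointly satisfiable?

Satisfiable

Take x1 = 5, x2 = 10, x3 = 8, x4 = 11, x5 = 3. Then constraint 4: x1 - x3 = -3; constraint 5: x5 + x4 = 14, and every other listed constraint is also met.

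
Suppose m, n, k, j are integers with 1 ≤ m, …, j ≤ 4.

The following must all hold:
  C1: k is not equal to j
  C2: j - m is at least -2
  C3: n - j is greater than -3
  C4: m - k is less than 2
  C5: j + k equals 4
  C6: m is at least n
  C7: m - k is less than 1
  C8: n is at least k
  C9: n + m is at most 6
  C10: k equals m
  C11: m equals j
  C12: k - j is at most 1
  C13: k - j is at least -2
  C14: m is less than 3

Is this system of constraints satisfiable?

Unsatisfiable

From constraints 10 and 11, k = m = j, so k = j. But constraint 1 says k ≠ j. Contradiction.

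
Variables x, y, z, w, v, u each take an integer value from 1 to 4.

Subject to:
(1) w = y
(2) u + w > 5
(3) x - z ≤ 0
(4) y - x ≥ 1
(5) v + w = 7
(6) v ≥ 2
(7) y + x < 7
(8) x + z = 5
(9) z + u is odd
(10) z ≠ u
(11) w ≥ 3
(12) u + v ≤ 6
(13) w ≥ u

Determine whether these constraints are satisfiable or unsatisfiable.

Satisfiable

Setting (x, y, z, w, v, u) = (1, 4, 4, 4, 3, 3) satisfies everything: constraint 2: u + w = 7; constraint 3: x - z = -3; constraint 4: y - x = 3, and the others follow.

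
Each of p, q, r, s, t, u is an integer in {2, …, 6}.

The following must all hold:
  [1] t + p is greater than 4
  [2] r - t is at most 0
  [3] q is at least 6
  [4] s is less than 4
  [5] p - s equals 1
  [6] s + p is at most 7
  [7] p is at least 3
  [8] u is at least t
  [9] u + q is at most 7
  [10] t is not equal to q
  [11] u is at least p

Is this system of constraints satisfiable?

Unsatisfiable

From constraints 7 and 11: u ≥ p ≥ 3. From constraint 3: q ≥ 6. Hence u + q ≥ 9. But constraint 9 requires u + q ≤ 7, and 7 < 9. Contradiction.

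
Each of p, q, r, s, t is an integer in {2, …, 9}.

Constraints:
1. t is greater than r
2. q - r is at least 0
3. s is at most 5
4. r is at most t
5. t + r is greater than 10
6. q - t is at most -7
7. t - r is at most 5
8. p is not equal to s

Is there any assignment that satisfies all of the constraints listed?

Constraints 2, 6, and 7 give q − r ≥ 0, r − t ≥ -5, t − q ≥ 7.
Adding all 3 inequalities: the left sides telescope to 0, and the right sides sum to 0 + (-5) + 7 = 2. So 0 ≥ 2, which is false.

Unsatisfiable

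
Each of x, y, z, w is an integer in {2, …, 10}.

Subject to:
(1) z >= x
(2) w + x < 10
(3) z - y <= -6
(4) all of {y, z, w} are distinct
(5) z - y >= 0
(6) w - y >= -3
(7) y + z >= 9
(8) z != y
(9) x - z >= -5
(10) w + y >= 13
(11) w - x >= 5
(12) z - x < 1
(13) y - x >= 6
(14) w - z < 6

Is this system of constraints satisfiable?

Unsatisfiable

Constraints 5, 9, and 13 give x − z ≥ -5, z − y ≥ 0, y − x ≥ 6.
Adding all 3 inequalities: the left sides telescope to 0, and the right sides sum to (-5) + 0 + 6 = 1. So 0 ≥ 1, which is false.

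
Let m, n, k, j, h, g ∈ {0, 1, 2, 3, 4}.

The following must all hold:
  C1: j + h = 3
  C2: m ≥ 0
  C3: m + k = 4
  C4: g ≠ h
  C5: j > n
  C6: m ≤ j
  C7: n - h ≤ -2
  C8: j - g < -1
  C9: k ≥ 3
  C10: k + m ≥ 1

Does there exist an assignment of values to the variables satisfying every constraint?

Satisfiable

Setting (m, n, k, j, h, g) = (1, 0, 3, 1, 2, 4) satisfies everything: constraint 1: j + h = 3; constraint 3: m + k = 4; constraint 7: n - h = -2, and the others follow.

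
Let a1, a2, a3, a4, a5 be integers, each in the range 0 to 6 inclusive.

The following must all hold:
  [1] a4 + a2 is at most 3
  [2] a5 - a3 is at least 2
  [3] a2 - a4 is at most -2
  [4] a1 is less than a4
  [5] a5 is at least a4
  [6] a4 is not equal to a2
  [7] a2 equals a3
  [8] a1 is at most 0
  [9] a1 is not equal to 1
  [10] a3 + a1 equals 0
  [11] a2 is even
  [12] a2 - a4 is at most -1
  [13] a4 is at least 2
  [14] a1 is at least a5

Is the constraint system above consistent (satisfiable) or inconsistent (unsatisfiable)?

Unsatisfiable

From constraints 5 and 13: a5 ≥ a4 and a4 ≥ 2, so a5 ≥ 2. From constraints 8 and 14: a5 ≤ a1 and a1 ≤ 0, so a5 ≤ 0. But 0 < 2, so no value of a5 works.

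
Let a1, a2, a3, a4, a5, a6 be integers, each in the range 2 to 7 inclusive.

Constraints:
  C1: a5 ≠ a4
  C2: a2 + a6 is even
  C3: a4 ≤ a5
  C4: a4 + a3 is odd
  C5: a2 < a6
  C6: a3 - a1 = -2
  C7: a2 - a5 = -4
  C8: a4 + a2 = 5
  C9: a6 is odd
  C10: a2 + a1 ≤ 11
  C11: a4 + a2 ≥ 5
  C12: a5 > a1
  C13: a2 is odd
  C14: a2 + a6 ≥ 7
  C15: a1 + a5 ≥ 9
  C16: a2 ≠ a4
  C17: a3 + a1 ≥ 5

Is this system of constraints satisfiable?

Satisfiable

Take a1 = 5, a2 = 3, a3 = 3, a4 = 2, a5 = 7, a6 = 7. Then constraint 6: a3 - a1 = -2; constraint 7: a2 - a5 = -4; constraint 8: a4 + a2 = 5, and every other listed constraint is also met.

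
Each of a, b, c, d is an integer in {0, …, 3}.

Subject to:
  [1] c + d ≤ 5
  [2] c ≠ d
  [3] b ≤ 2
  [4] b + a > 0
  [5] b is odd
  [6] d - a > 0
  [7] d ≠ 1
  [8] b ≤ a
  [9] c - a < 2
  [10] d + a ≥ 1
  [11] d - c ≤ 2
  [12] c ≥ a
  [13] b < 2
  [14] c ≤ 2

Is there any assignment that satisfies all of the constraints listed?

Satisfiable

Try a = 1, b = 1, c = 1, d = 3.
Check constraint 1: c + d = 4; constraint 4: b + a = 2; constraint 6: d - a = 2. The remaining constraints are straightforward to verify.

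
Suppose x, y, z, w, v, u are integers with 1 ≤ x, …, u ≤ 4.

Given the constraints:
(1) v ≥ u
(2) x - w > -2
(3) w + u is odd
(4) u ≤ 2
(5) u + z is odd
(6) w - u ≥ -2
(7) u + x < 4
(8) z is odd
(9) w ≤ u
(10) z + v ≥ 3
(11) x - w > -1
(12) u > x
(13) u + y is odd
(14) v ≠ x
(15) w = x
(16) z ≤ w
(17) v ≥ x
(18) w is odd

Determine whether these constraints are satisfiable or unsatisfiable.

Try x = 1, y = 3, z = 1, w = 1, v = 3, u = 2.
Check constraint 2: x - w = 0; constraint 6: w - u = -1. The remaining constraints are straightforward to verify.

Satisfiable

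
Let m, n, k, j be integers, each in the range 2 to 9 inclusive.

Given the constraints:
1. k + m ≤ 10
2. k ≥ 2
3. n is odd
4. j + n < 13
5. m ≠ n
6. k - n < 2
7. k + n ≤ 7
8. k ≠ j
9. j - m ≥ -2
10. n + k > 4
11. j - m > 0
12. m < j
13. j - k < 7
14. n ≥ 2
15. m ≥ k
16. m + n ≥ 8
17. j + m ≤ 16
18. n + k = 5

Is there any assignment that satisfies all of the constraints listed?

Satisfiable

Try m = 7, n = 3, k = 2, j = 8.
Check constraint 1: k + m = 9; constraint 4: j + n = 11; constraint 6: k - n = -1. The remaining constraints are straightforward to verify.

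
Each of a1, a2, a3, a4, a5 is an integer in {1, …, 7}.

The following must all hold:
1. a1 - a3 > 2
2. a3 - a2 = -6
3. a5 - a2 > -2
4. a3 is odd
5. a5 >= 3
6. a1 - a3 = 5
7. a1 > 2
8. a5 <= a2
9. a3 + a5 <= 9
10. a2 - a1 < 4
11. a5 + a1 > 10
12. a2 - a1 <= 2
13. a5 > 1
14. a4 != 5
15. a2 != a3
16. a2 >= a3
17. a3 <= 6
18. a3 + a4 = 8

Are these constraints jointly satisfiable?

Satisfiable

Setting (a1, a2, a3, a4, a5) = (6, 7, 1, 7, 6) satisfies everything: constraint 1: a1 - a3 = 5; constraint 2: a3 - a2 = -6; constraint 3: a5 - a2 = -1, and the others follow.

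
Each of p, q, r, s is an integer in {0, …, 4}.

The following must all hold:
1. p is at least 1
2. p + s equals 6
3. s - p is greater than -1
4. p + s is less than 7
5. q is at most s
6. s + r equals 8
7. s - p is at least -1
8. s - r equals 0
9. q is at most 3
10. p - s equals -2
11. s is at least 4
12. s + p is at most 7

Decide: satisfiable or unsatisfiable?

The assignment p = 2, q = 0, r = 4, s = 4 works:
  constraint 2 holds since p + s = 6.
  constraint 3 holds since s - p = 2.
  constraint 4 holds since p + s = 6.
The rest check out directly.

Satisfiable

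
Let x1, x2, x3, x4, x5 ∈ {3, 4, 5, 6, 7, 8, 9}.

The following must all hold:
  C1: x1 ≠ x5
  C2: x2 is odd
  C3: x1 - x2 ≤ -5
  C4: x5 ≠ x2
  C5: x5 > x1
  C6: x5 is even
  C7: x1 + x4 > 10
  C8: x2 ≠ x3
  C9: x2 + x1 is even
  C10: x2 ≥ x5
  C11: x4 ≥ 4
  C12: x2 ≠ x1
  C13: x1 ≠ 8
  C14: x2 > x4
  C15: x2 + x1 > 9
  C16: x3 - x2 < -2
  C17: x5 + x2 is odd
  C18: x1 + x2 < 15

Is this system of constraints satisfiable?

Setting (x1, x2, x3, x4, x5) = (3, 9, 4, 8, 4) satisfies everything: constraint 3: x1 - x2 = -6; constraint 7: x1 + x4 = 11; constraint 15: x2 + x1 = 12, and the others follow.

Satisfiable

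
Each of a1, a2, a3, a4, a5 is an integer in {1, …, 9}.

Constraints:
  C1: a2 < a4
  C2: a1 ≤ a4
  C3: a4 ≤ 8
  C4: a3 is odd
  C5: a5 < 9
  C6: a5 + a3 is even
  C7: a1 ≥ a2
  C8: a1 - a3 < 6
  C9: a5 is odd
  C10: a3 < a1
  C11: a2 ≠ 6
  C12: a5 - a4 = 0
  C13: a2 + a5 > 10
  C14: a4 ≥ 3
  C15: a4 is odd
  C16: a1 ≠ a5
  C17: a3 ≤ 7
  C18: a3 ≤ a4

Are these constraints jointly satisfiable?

Satisfiable

Try a1 = 4, a2 = 4, a3 = 1, a4 = 7, a5 = 7.
Check constraint 8: a1 - a3 = 3; constraint 12: a5 - a4 = 0. The remaining constraints are straightforward to verify.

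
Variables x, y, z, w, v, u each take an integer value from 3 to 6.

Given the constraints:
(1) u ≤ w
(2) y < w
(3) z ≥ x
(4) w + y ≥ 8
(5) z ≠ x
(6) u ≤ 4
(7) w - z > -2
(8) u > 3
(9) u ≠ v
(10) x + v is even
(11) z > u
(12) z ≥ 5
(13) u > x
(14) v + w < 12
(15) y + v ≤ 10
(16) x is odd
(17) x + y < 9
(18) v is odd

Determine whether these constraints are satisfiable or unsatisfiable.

Take x = 3, y = 4, z = 5, w = 6, v = 3, u = 4. Then constraint 4: w + y = 10; constraint 7: w - z = 1, and every other listed constraint is also met.

Satisfiable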